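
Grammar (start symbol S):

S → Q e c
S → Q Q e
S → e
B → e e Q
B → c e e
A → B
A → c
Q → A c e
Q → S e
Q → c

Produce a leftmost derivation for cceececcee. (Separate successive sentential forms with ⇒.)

S ⇒ QQe ⇒ SeQe ⇒ QeceQe ⇒ AceeceQe ⇒ cceeceQe ⇒ cceeceAcee ⇒ cceececcee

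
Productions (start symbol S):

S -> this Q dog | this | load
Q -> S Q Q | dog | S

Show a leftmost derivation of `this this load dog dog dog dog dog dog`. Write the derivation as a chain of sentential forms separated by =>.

S => this Q dog => this S Q Q dog => this this Q dog Q Q dog => this this S Q Q dog Q Q dog => this this load Q Q dog Q Q dog => this this load dog Q dog Q Q dog => this this load dog dog dog Q Q dog => this this load dog dog dog dog Q dog => this this load dog dog dog dog dog dog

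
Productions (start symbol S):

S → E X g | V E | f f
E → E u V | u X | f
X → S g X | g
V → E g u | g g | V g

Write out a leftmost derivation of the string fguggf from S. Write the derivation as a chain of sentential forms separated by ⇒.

S ⇒ VE   [S → V E]
VE ⇒ VgE   [V → V g]
VgE ⇒ VggE   [V → V g]
VggE ⇒ EguggE   [V → E g u]
EguggE ⇒ fguggE   [E → f]
fguggE ⇒ fguggf   [E → f]

S ⇒ VE ⇒ VgE ⇒ VggE ⇒ EguggE ⇒ fguggE ⇒ fguggf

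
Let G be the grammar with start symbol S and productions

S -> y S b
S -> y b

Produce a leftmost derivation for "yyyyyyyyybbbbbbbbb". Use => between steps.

S => ySb   [S -> y S b]
ySb => yySbb   [S -> y S b]
yySbb => yyySbbb   [S -> y S b]
yyySbbb => yyyySbbbb   [S -> y S b]
yyyySbbbb => yyyyySbbbbb   [S -> y S b]
yyyyySbbbbb => yyyyyySbbbbbb   [S -> y S b]
yyyyyySbbbbbb => yyyyyyySbbbbbbb   [S -> y S b]
yyyyyyySbbbbbbb => yyyyyyyySbbbbbbbb   [S -> y S b]
yyyyyyyySbbbbbbbb => yyyyyyyyybbbbbbbbb   [S -> y b]

S=>ySb=>yySbb=>yyySbbb=>yyyySbbbb=>yyyyySbbbbb=>yyyyyySbbbbbb=>yyyyyyySbbbbbbb=>yyyyyyyySbbbbbbbb=>yyyyyyyyybbbbbbbbb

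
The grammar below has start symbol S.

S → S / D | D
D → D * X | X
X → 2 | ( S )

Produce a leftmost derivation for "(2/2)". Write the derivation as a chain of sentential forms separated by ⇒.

S ⇒ D   [S → D]
D ⇒ X   [D → X]
X ⇒ (S)   [X → ( S )]
(S) ⇒ (S/D)   [S → S / D]
(S/D) ⇒ (D/D)   [S → D]
(D/D) ⇒ (X/D)   [D → X]
(X/D) ⇒ (2/D)   [X → 2]
(2/D) ⇒ (2/X)   [D → X]
(2/X) ⇒ (2/2)   [X → 2]

S⇒D⇒X⇒(S)⇒(S/D)⇒(D/D)⇒(X/D)⇒(2/D)⇒(2/X)⇒(2/2)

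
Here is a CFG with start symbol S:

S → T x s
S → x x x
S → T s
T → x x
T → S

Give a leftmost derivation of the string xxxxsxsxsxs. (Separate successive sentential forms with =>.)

S => Txs   [S → T x s]
Txs => Sxs   [T → S]
Sxs => Txsxs   [S → T x s]
Txsxs => Sxsxs   [T → S]
Sxsxs => Txsxsxs   [S → T x s]
Txsxsxs => Sxsxsxs   [T → S]
Sxsxsxs => Txsxsxsxs   [S → T x s]
Txsxsxsxs => Sxsxsxsxs   [T → S]
Sxsxsxsxs => xxxxsxsxsxs   [S → x x x]

S=>Txs=>Sxs=>Txsxs=>Sxsxs=>Txsxsxs=>Sxsxsxs=>Txsxsxsxs=>Sxsxsxsxs=>xxxxsxsxsxs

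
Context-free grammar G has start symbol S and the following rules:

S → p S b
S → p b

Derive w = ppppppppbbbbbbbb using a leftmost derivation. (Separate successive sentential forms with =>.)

S=>pSb=>ppSbb=>pppSbbb=>ppppSbbbb=>pppppSbbbbb=>ppppppSbbbbbb=>pppppppSbbbbbbb=>ppppppppbbbbbbbb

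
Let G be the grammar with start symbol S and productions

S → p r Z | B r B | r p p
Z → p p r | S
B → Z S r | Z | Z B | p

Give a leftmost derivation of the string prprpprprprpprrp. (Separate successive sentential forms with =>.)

S => prZ   [S → p r Z]
prZ => prS   [Z → S]
prS => prprZ   [S → p r Z]
prprZ => prprS   [Z → S]
prprS => prprBrB   [S → B r B]
prprBrB => prprZSrrB   [B → Z S r]
prprZSrrB => prprSSrrB   [Z → S]
prprSSrrB => prprBrBSrrB   [S → B r B]
prprBrBSrrB => prprZBrBSrrB   [B → Z B]
prprZBrBSrrB => prprpprBrBSrrB   [Z → p p r]
prprpprBrBSrrB => prprpprprBSrrB   [B → p]
prprpprprBSrrB => prprpprprpSrrB   [B → p]
prprpprprpSrrB => prprpprprprpprrB   [S → r p p]
prprpprprprpprrB => prprpprprprpprrp   [B → p]

S => prZ => prS => prprZ => prprS => prprBrB => prprZSrrB => prprSSrrB => prprBrBSrrB => prprZBrBSrrB => prprpprBrBSrrB => prprpprprBSrrB => prprpprprpSrrB => prprpprprprpprrB => prprpprprprpprrp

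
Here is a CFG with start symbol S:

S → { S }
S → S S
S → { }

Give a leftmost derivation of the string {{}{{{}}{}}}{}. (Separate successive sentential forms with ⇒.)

S ⇒ SS ⇒ {S}S ⇒ {SS}S ⇒ {{}S}S ⇒ {{}{S}}S ⇒ {{}{SS}}S ⇒ {{}{{S}S}}S ⇒ {{}{{{}}S}}S ⇒ {{}{{{}}{}}}S ⇒ {{}{{{}}{}}}{}

S ⇒ SS   [S → S S]
SS ⇒ {S}S   [S → { S }]
{S}S ⇒ {SS}S   [S → S S]
{SS}S ⇒ {{}S}S   [S → { }]
{{}S}S ⇒ {{}{S}}S   [S → { S }]
{{}{S}}S ⇒ {{}{SS}}S   [S → S S]
{{}{SS}}S ⇒ {{}{{S}S}}S   [S → { S }]
{{}{{S}S}}S ⇒ {{}{{{}}S}}S   [S → { }]
{{}{{{}}S}}S ⇒ {{}{{{}}{}}}S   [S → { }]
{{}{{{}}{}}}S ⇒ {{}{{{}}{}}}{}   [S → { }]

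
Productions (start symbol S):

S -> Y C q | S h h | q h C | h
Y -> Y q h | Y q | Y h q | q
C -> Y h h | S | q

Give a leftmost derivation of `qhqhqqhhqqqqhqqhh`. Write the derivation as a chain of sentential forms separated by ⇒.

S ⇒ qhC ⇒ qhS ⇒ qhqhC ⇒ qhqhYhh ⇒ qhqhYqhh ⇒ qhqhYhqqhh ⇒ qhqhYqhqqhh ⇒ qhqhYqqhqqhh ⇒ qhqhYqqqhqqhh ⇒ qhqhYhqqqqhqqhh ⇒ qhqhYqhhqqqqhqqhh ⇒ qhqhqqhhqqqqhqqhh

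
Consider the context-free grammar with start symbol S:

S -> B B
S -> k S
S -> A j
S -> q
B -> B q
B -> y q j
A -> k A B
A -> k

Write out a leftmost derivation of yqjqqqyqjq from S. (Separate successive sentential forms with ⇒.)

S ⇒ BB   [S -> B B]
BB ⇒ BqB   [B -> B q]
BqB ⇒ BqqB   [B -> B q]
BqqB ⇒ BqqqB   [B -> B q]
BqqqB ⇒ yqjqqqB   [B -> y q j]
yqjqqqB ⇒ yqjqqqBq   [B -> B q]
yqjqqqBq ⇒ yqjqqqyqjq   [B -> y q j]

S⇒BB⇒BqB⇒BqqB⇒BqqqB⇒yqjqqqB⇒yqjqqqBq⇒yqjqqqyqjq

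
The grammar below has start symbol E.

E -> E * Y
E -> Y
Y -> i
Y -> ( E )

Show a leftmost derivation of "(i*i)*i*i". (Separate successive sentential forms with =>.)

E=>E*Y=>E*Y*Y=>Y*Y*Y=>(E)*Y*Y=>(E*Y)*Y*Y=>(Y*Y)*Y*Y=>(i*Y)*Y*Y=>(i*i)*Y*Y=>(i*i)*i*Y=>(i*i)*i*i

E => E*Y   [E -> E * Y]
E*Y => E*Y*Y   [E -> E * Y]
E*Y*Y => Y*Y*Y   [E -> Y]
Y*Y*Y => (E)*Y*Y   [Y -> ( E )]
(E)*Y*Y => (E*Y)*Y*Y   [E -> E * Y]
(E*Y)*Y*Y => (Y*Y)*Y*Y   [E -> Y]
(Y*Y)*Y*Y => (i*Y)*Y*Y   [Y -> i]
(i*Y)*Y*Y => (i*i)*Y*Y   [Y -> i]
(i*i)*Y*Y => (i*i)*i*Y   [Y -> i]
(i*i)*i*Y => (i*i)*i*i   [Y -> i]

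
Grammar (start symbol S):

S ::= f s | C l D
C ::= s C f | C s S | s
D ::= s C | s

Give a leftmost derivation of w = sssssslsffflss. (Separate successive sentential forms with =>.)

S => ClD => sCflD => ssCfflD => sssCffflD => sssCsSffflD => sssssSffflD => sssssClDffflD => sssssslDffflD => sssssslsffflD => sssssslsffflsC => sssssslsffflss

S => ClD   [S ::= C l D]
ClD => sCflD   [C ::= s C f]
sCflD => ssCfflD   [C ::= s C f]
ssCfflD => sssCffflD   [C ::= s C f]
sssCffflD => sssCsSffflD   [C ::= C s S]
sssCsSffflD => sssssSffflD   [C ::= s]
sssssSffflD => sssssClDffflD   [S ::= C l D]
sssssClDffflD => sssssslDffflD   [C ::= s]
sssssslDffflD => sssssslsffflD   [D ::= s]
sssssslsffflD => sssssslsffflsC   [D ::= s C]
sssssslsffflsC => sssssslsffflss   [C ::= s]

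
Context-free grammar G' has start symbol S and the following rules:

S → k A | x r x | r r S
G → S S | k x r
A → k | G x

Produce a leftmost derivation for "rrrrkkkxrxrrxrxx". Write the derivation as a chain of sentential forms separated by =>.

S=>rrS=>rrrrS=>rrrrkA=>rrrrkGx=>rrrrkSSx=>rrrrkkASx=>rrrrkkGxSx=>rrrrkkkxrxSx=>rrrrkkkxrxrrSx=>rrrrkkkxrxrrxrxx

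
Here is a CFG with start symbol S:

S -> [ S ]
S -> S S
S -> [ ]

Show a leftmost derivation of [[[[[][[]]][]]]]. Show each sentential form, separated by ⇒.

S ⇒ [S]   [S -> [ S ]]
[S] ⇒ [[S]]   [S -> [ S ]]
[[S]] ⇒ [[[S]]]   [S -> [ S ]]
[[[S]]] ⇒ [[[SS]]]   [S -> S S]
[[[SS]]] ⇒ [[[[S]S]]]   [S -> [ S ]]
[[[[S]S]]] ⇒ [[[[SS]S]]]   [S -> S S]
[[[[SS]S]]] ⇒ [[[[[]S]S]]]   [S -> [ ]]
[[[[[]S]S]]] ⇒ [[[[[][S]]S]]]   [S -> [ S ]]
[[[[[][S]]S]]] ⇒ [[[[[][[]]]S]]]   [S -> [ ]]
[[[[[][[]]]S]]] ⇒ [[[[[][[]]][]]]]   [S -> [ ]]

S ⇒ [S] ⇒ [[S]] ⇒ [[[S]]] ⇒ [[[SS]]] ⇒ [[[[S]S]]] ⇒ [[[[SS]S]]] ⇒ [[[[[]S]S]]] ⇒ [[[[[][S]]S]]] ⇒ [[[[[][[]]]S]]] ⇒ [[[[[][[]]][]]]]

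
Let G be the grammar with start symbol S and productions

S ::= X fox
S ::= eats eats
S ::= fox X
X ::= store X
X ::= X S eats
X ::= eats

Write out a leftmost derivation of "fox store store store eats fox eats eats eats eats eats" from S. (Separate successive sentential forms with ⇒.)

S ⇒ fox X ⇒ fox store X ⇒ fox store X S eats ⇒ fox store store X S eats ⇒ fox store store X S eats S eats ⇒ fox store store store X S eats S eats ⇒ fox store store store eats S eats S eats ⇒ fox store store store eats fox X eats S eats ⇒ fox store store store eats fox eats eats S eats ⇒ fox store store store eats fox eats eats eats eats eats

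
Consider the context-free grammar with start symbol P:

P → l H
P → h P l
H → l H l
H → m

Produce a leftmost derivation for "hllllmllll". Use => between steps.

P=>hPl=>hlHl=>hllHll=>hlllHlll=>hllllHllll=>hllllmllll

P => hPl   [P → h P l]
hPl => hlHl   [P → l H]
hlHl => hllHll   [H → l H l]
hllHll => hlllHlll   [H → l H l]
hlllHlll => hllllHllll   [H → l H l]
hllllHllll => hllllmllll   [H → m]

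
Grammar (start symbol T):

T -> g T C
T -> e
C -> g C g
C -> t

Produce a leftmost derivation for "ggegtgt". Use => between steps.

T=>gTC=>ggTCC=>ggeCC=>ggegCgC=>ggegtgC=>ggegtgt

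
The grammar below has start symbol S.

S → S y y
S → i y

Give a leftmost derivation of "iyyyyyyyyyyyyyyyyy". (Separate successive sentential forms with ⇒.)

S ⇒ Syy   [S → S y y]
Syy ⇒ Syyyy   [S → S y y]
Syyyy ⇒ Syyyyyy   [S → S y y]
Syyyyyy ⇒ Syyyyyyyy   [S → S y y]
Syyyyyyyy ⇒ Syyyyyyyyyy   [S → S y y]
Syyyyyyyyyy ⇒ Syyyyyyyyyyyy   [S → S y y]
Syyyyyyyyyyyy ⇒ Syyyyyyyyyyyyyy   [S → S y y]
Syyyyyyyyyyyyyy ⇒ Syyyyyyyyyyyyyyyy   [S → S y y]
Syyyyyyyyyyyyyyyy ⇒ iyyyyyyyyyyyyyyyyy   [S → i y]

S ⇒ Syy ⇒ Syyyy ⇒ Syyyyyy ⇒ Syyyyyyyy ⇒ Syyyyyyyyyy ⇒ Syyyyyyyyyyyy ⇒ Syyyyyyyyyyyyyy ⇒ Syyyyyyyyyyyyyyyy ⇒ iyyyyyyyyyyyyyyyyy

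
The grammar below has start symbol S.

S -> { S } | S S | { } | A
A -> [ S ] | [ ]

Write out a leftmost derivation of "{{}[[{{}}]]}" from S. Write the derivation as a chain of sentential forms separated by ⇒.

S ⇒ {S}   [S -> { S }]
{S} ⇒ {SS}   [S -> S S]
{SS} ⇒ {{}S}   [S -> { }]
{{}S} ⇒ {{}A}   [S -> A]
{{}A} ⇒ {{}[S]}   [A -> [ S ]]
{{}[S]} ⇒ {{}[A]}   [S -> A]
{{}[A]} ⇒ {{}[[S]]}   [A -> [ S ]]
{{}[[S]]} ⇒ {{}[[{S}]]}   [S -> { S }]
{{}[[{S}]]} ⇒ {{}[[{{}}]]}   [S -> { }]

S ⇒ {S} ⇒ {SS} ⇒ {{}S} ⇒ {{}A} ⇒ {{}[S]} ⇒ {{}[A]} ⇒ {{}[[S]]} ⇒ {{}[[{S}]]} ⇒ {{}[[{{}}]]}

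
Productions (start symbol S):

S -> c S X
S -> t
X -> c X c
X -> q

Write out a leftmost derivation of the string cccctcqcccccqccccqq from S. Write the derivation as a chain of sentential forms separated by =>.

S=>cSX=>ccSXX=>cccSXXX=>ccccSXXXX=>cccctXXXX=>cccctcXcXXX=>cccctcqcXXX=>cccctcqccXcXX=>cccctcqcccXccXX=>cccctcqccccXcccXX=>cccctcqcccccXccccXX=>cccctcqcccccqccccXX=>cccctcqcccccqccccqX=>cccctcqcccccqccccqq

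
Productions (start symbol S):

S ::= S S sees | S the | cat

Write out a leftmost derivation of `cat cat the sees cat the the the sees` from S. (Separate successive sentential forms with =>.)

S => S S sees   [S ::= S S sees]
S S sees => S S sees S sees   [S ::= S S sees]
S S sees S sees => cat S sees S sees   [S ::= cat]
cat S sees S sees => cat S the sees S sees   [S ::= S the]
cat S the sees S sees => cat cat the sees S sees   [S ::= cat]
cat cat the sees S sees => cat cat the sees S the sees   [S ::= S the]
cat cat the sees S the sees => cat cat the sees S the the sees   [S ::= S the]
cat cat the sees S the the sees => cat cat the sees S the the the sees   [S ::= S the]
cat cat the sees S the the the sees => cat cat the sees cat the the the sees   [S ::= cat]

S => S S sees => S S sees S sees => cat S sees S sees => cat S the sees S sees => cat cat the sees S sees => cat cat the sees S the sees => cat cat the sees S the the sees => cat cat the sees S the the the sees => cat cat the sees cat the the the sees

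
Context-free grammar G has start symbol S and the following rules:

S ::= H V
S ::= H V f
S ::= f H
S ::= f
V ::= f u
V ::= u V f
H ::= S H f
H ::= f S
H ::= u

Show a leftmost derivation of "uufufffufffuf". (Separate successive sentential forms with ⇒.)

S ⇒ HVf ⇒ SHfVf ⇒ HVfHfVf ⇒ uVfHfVf ⇒ uuVffHfVf ⇒ uufuffHfVf ⇒ uufuffSHffVf ⇒ uufufffHffVf ⇒ uufufffuffVf ⇒ uufufffufffuf

S ⇒ HVf   [S ::= H V f]
HVf ⇒ SHfVf   [H ::= S H f]
SHfVf ⇒ HVfHfVf   [S ::= H V f]
HVfHfVf ⇒ uVfHfVf   [H ::= u]
uVfHfVf ⇒ uuVffHfVf   [V ::= u V f]
uuVffHfVf ⇒ uufuffHfVf   [V ::= f u]
uufuffHfVf ⇒ uufuffSHffVf   [H ::= S H f]
uufuffSHffVf ⇒ uufufffHffVf   [S ::= f]
uufufffHffVf ⇒ uufufffuffVf   [H ::= u]
uufufffuffVf ⇒ uufufffufffuf   [V ::= f u]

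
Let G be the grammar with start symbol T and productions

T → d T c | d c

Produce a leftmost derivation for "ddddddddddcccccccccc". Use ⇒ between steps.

T ⇒ dTc   [T → d T c]
dTc ⇒ ddTcc   [T → d T c]
ddTcc ⇒ dddTccc   [T → d T c]
dddTccc ⇒ ddddTcccc   [T → d T c]
ddddTcccc ⇒ dddddTccccc   [T → d T c]
dddddTccccc ⇒ ddddddTcccccc   [T → d T c]
ddddddTcccccc ⇒ dddddddTccccccc   [T → d T c]
dddddddTccccccc ⇒ ddddddddTcccccccc   [T → d T c]
ddddddddTcccccccc ⇒ dddddddddTccccccccc   [T → d T c]
dddddddddTccccccccc ⇒ ddddddddddcccccccccc   [T → d c]

T ⇒ dTc ⇒ ddTcc ⇒ dddTccc ⇒ ddddTcccc ⇒ dddddTccccc ⇒ ddddddTcccccc ⇒ dddddddTccccccc ⇒ ddddddddTcccccccc ⇒ dddddddddTccccccccc ⇒ ddddddddddcccccccccc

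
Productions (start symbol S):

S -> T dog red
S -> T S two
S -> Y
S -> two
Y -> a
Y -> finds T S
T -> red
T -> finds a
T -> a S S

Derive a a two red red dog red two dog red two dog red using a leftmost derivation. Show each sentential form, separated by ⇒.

S ⇒ T dog red ⇒ a S S dog red ⇒ a T dog red S dog red ⇒ a a S S dog red S dog red ⇒ a a two S dog red S dog red ⇒ a a two T S two dog red S dog red ⇒ a a two red S two dog red S dog red ⇒ a a two red T dog red two dog red S dog red ⇒ a a two red red dog red two dog red S dog red ⇒ a a two red red dog red two dog red two dog red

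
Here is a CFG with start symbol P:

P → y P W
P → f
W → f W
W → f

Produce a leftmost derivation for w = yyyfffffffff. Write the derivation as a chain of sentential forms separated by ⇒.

P⇒yPW⇒yyPWW⇒yyyPWWW⇒yyyfWWW⇒yyyffWWW⇒yyyfffWWW⇒yyyffffWWW⇒yyyfffffWW⇒yyyffffffWW⇒yyyfffffffW⇒yyyffffffffW⇒yyyfffffffff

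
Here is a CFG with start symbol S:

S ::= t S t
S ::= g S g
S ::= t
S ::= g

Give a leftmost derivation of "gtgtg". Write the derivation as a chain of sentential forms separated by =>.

S => gSg => gtStg => gtgtg

S => gSg   [S ::= g S g]
gSg => gtStg   [S ::= t S t]
gtStg => gtgtg   [S ::= g]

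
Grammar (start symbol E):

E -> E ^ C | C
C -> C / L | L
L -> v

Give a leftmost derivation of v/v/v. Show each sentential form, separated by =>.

E => C   [E -> C]
C => C/L   [C -> C / L]
C/L => C/L/L   [C -> C / L]
C/L/L => L/L/L   [C -> L]
L/L/L => v/L/L   [L -> v]
v/L/L => v/v/L   [L -> v]
v/v/L => v/v/v   [L -> v]

E=>C=>C/L=>C/L/L=>L/L/L=>v/L/L=>v/v/L=>v/v/v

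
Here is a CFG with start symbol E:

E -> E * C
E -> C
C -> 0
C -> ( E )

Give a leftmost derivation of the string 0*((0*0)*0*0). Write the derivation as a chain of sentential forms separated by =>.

E=>E*C=>C*C=>0*C=>0*(E)=>0*(E*C)=>0*(E*C*C)=>0*(C*C*C)=>0*((E)*C*C)=>0*((E*C)*C*C)=>0*((C*C)*C*C)=>0*((0*C)*C*C)=>0*((0*0)*C*C)=>0*((0*0)*0*C)=>0*((0*0)*0*0)

E => E*C   [E -> E * C]
E*C => C*C   [E -> C]
C*C => 0*C   [C -> 0]
0*C => 0*(E)   [C -> ( E )]
0*(E) => 0*(E*C)   [E -> E * C]
0*(E*C) => 0*(E*C*C)   [E -> E * C]
0*(E*C*C) => 0*(C*C*C)   [E -> C]
0*(C*C*C) => 0*((E)*C*C)   [C -> ( E )]
0*((E)*C*C) => 0*((E*C)*C*C)   [E -> E * C]
0*((E*C)*C*C) => 0*((C*C)*C*C)   [E -> C]
0*((C*C)*C*C) => 0*((0*C)*C*C)   [C -> 0]
0*((0*C)*C*C) => 0*((0*0)*C*C)   [C -> 0]
0*((0*0)*C*C) => 0*((0*0)*0*C)   [C -> 0]
0*((0*0)*0*C) => 0*((0*0)*0*0)   [C -> 0]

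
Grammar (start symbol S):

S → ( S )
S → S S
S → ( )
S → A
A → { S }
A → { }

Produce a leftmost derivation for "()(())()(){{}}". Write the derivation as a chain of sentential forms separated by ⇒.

S ⇒ SS   [S → S S]
SS ⇒ SSS   [S → S S]
SSS ⇒ ()SS   [S → ( )]
()SS ⇒ ()SSS   [S → S S]
()SSS ⇒ ()(S)SS   [S → ( S )]
()(S)SS ⇒ ()(())SS   [S → ( )]
()(())SS ⇒ ()(())()S   [S → ( )]
()(())()S ⇒ ()(())()SS   [S → S S]
()(())()SS ⇒ ()(())()()S   [S → ( )]
()(())()()S ⇒ ()(())()()A   [S → A]
()(())()()A ⇒ ()(())()(){S}   [A → { S }]
()(())()(){S} ⇒ ()(())()(){A}   [S → A]
()(())()(){A} ⇒ ()(())()(){{}}   [A → { }]

S⇒SS⇒SSS⇒()SS⇒()SSS⇒()(S)SS⇒()(())SS⇒()(())()S⇒()(())()SS⇒()(())()()S⇒()(())()()A⇒()(())()(){S}⇒()(())()(){A}⇒()(())()(){{}}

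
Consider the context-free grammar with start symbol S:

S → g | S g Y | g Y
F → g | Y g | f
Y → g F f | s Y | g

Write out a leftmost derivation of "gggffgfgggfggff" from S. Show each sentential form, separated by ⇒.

S ⇒ SgY   [S → S g Y]
SgY ⇒ SgYgY   [S → S g Y]
SgYgY ⇒ gYgYgY   [S → g Y]
gYgYgY ⇒ ggFfgYgY   [Y → g F f]
ggFfgYgY ⇒ ggYgfgYgY   [F → Y g]
ggYgfgYgY ⇒ gggFfgfgYgY   [Y → g F f]
gggFfgfgYgY ⇒ gggffgfgYgY   [F → f]
gggffgfgYgY ⇒ gggffgfggFfgY   [Y → g F f]
gggffgfggFfgY ⇒ gggffgfgggfgY   [F → g]
gggffgfgggfgY ⇒ gggffgfgggfggFf   [Y → g F f]
gggffgfgggfggFf ⇒ gggffgfgggfggff   [F → f]

S ⇒ SgY ⇒ SgYgY ⇒ gYgYgY ⇒ ggFfgYgY ⇒ ggYgfgYgY ⇒ gggFfgfgYgY ⇒ gggffgfgYgY ⇒ gggffgfggFfgY ⇒ gggffgfgggfgY ⇒ gggffgfgggfggFf ⇒ gggffgfgggfggff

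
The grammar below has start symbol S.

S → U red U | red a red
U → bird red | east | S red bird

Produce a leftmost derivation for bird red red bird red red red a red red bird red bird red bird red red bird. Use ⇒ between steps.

S ⇒ U red U ⇒ bird red red U ⇒ bird red red S red bird ⇒ bird red red U red U red bird ⇒ bird red red S red bird red U red bird ⇒ bird red red U red U red bird red U red bird ⇒ bird red red bird red red U red bird red U red bird ⇒ bird red red bird red red S red bird red bird red U red bird ⇒ bird red red bird red red red a red red bird red bird red U red bird ⇒ bird red red bird red red red a red red bird red bird red bird red red bird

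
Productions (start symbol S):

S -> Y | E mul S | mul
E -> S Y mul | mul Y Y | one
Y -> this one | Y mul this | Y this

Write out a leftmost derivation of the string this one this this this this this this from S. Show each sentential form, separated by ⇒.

S ⇒ Y ⇒ Y this ⇒ Y this this ⇒ Y this this this ⇒ Y this this this this ⇒ Y this this this this this ⇒ Y this this this this this this ⇒ this one this this this this this this

S ⇒ Y   [S -> Y]
Y ⇒ Y this   [Y -> Y this]
Y this ⇒ Y this this   [Y -> Y this]
Y this this ⇒ Y this this this   [Y -> Y this]
Y this this this ⇒ Y this this this this   [Y -> Y this]
Y this this this this ⇒ Y this this this this this   [Y -> Y this]
Y this this this this this ⇒ Y this this this this this this   [Y -> Y this]
Y this this this this this this ⇒ this one this this this this this this   [Y -> this one]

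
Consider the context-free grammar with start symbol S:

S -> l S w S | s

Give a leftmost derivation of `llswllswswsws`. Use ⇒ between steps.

S ⇒ lSwS   [S -> l S w S]
lSwS ⇒ llSwSwS   [S -> l S w S]
llSwSwS ⇒ llswSwS   [S -> s]
llswSwS ⇒ llswlSwSwS   [S -> l S w S]
llswlSwSwS ⇒ llswllSwSwSwS   [S -> l S w S]
llswllSwSwSwS ⇒ llswllswSwSwS   [S -> s]
llswllswSwSwS ⇒ llswllswswSwS   [S -> s]
llswllswswSwS ⇒ llswllswswswS   [S -> s]
llswllswswswS ⇒ llswllswswsws   [S -> s]

S ⇒ lSwS ⇒ llSwSwS ⇒ llswSwS ⇒ llswlSwSwS ⇒ llswllSwSwSwS ⇒ llswllswSwSwS ⇒ llswllswswSwS ⇒ llswllswswswS ⇒ llswllswswsws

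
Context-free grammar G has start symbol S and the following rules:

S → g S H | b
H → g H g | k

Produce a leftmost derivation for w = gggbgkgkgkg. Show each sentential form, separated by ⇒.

S ⇒ gSH   [S → g S H]
gSH ⇒ ggSHH   [S → g S H]
ggSHH ⇒ gggSHHH   [S → g S H]
gggSHHH ⇒ gggbHHH   [S → b]
gggbHHH ⇒ gggbgHgHH   [H → g H g]
gggbgHgHH ⇒ gggbgkgHH   [H → k]
gggbgkgHH ⇒ gggbgkgkH   [H → k]
gggbgkgkH ⇒ gggbgkgkgHg   [H → g H g]
gggbgkgkgHg ⇒ gggbgkgkgkg   [H → k]

S⇒gSH⇒ggSHH⇒gggSHHH⇒gggbHHH⇒gggbgHgHH⇒gggbgkgHH⇒gggbgkgkH⇒gggbgkgkgHg⇒gggbgkgkgkg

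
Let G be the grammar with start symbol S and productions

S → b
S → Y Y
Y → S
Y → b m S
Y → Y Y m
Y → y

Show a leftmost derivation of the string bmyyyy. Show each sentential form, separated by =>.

S => YY => bmSY => bmYYY => bmSYY => bmYYYY => bmyYYY => bmyyYY => bmyyyY => bmyyyy

S => YY   [S → Y Y]
YY => bmSY   [Y → b m S]
bmSY => bmYYY   [S → Y Y]
bmYYY => bmSYY   [Y → S]
bmSYY => bmYYYY   [S → Y Y]
bmYYYY => bmyYYY   [Y → y]
bmyYYY => bmyyYY   [Y → y]
bmyyYY => bmyyyY   [Y → y]
bmyyyY => bmyyyy   [Y → y]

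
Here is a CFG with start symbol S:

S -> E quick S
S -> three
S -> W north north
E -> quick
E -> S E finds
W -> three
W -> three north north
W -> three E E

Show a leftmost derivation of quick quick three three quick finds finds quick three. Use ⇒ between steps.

S ⇒ E quick S ⇒ S E finds quick S ⇒ E quick S E finds quick S ⇒ quick quick S E finds quick S ⇒ quick quick three E finds quick S ⇒ quick quick three S E finds finds quick S ⇒ quick quick three three E finds finds quick S ⇒ quick quick three three quick finds finds quick S ⇒ quick quick three three quick finds finds quick three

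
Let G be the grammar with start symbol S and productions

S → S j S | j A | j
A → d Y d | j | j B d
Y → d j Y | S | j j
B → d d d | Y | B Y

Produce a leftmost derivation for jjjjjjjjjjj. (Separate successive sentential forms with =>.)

S => SjS   [S → S j S]
SjS => SjSjS   [S → S j S]
SjSjS => SjSjSjS   [S → S j S]
SjSjSjS => jjSjSjS   [S → j]
jjSjSjS => jjjjSjS   [S → j]
jjjjSjS => jjjjSjSjS   [S → S j S]
jjjjSjSjS => jjjjjAjSjS   [S → j A]
jjjjjAjSjS => jjjjjjjSjS   [A → j]
jjjjjjjSjS => jjjjjjjjjS   [S → j]
jjjjjjjjjS => jjjjjjjjjjA   [S → j A]
jjjjjjjjjjA => jjjjjjjjjjj   [A → j]

S => SjS => SjSjS => SjSjSjS => jjSjSjS => jjjjSjS => jjjjSjSjS => jjjjjAjSjS => jjjjjjjSjS => jjjjjjjjjS => jjjjjjjjjjA => jjjjjjjjjjj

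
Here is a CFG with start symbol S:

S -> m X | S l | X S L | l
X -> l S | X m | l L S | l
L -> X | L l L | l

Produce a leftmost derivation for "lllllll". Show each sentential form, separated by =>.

S => XSL => lLSSL => lLlLSSL => lXlLSSL => lllLSSL => llllSSL => lllllSL => llllllL => lllllll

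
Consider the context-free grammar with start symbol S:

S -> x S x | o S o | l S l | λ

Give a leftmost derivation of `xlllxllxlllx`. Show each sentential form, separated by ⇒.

S ⇒ xSx ⇒ xlSlx ⇒ xllSllx ⇒ xlllSlllx ⇒ xlllxSxlllx ⇒ xlllxlSlxlllx ⇒ xlllxllxlllx

S ⇒ xSx   [S -> x S x]
xSx ⇒ xlSlx   [S -> l S l]
xlSlx ⇒ xllSllx   [S -> l S l]
xllSllx ⇒ xlllSlllx   [S -> l S l]
xlllSlllx ⇒ xlllxSxlllx   [S -> x S x]
xlllxSxlllx ⇒ xlllxlSlxlllx   [S -> l S l]
xlllxlSlxlllx ⇒ xlllxllxlllx   [S -> λ]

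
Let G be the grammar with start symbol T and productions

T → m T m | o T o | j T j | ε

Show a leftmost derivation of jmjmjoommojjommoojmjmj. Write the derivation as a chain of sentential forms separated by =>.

T => jTj => jmTmj => jmjTjmj => jmjmTmjmj => jmjmjTjmjmj => jmjmjoTojmjmj => jmjmjooToojmjmj => jmjmjoomTmoojmjmj => jmjmjoommTmmoojmjmj => jmjmjoommoTommoojmjmj => jmjmjoommojTjommoojmjmj => jmjmjoommojjommoojmjmj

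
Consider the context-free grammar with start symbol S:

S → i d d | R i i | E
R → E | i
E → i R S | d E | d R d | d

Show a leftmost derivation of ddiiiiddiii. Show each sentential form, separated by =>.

S => E => dE => ddE => ddiRS => ddiES => ddiiRSS => ddiiiSS => ddiiiiddS => ddiiiiddRii => ddiiiiddiii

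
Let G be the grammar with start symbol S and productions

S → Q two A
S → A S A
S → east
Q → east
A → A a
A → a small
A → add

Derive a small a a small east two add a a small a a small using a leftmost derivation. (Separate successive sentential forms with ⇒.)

S ⇒ A S A ⇒ A a S A ⇒ a small a S A ⇒ a small a A S A A ⇒ a small a a small S A A ⇒ a small a a small Q two A A A ⇒ a small a a small east two A A A ⇒ a small a a small east two A a A A ⇒ a small a a small east two add a A A ⇒ a small a a small east two add a A a A ⇒ a small a a small east two add a a small a A ⇒ a small a a small east two add a a small a a small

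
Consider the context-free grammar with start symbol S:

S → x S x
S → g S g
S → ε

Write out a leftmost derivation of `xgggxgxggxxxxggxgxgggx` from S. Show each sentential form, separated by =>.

S=>xSx=>xgSgx=>xggSggx=>xgggSgggx=>xgggxSxgggx=>xgggxgSgxgggx=>xgggxgxSxgxgggx=>xgggxgxgSgxgxgggx=>xgggxgxggSggxgxgggx=>xgggxgxggxSxggxgxgggx=>xgggxgxggxxSxxggxgxgggx=>xgggxgxggxxxxggxgxgggx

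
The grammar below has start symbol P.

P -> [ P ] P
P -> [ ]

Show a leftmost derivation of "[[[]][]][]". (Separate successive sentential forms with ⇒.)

P ⇒ [P]P   [P -> [ P ] P]
[P]P ⇒ [[P]P]P   [P -> [ P ] P]
[[P]P]P ⇒ [[[]]P]P   [P -> [ ]]
[[[]]P]P ⇒ [[[]][]]P   [P -> [ ]]
[[[]][]]P ⇒ [[[]][]][]   [P -> [ ]]

P ⇒ [P]P ⇒ [[P]P]P ⇒ [[[]]P]P ⇒ [[[]][]]P ⇒ [[[]][]][]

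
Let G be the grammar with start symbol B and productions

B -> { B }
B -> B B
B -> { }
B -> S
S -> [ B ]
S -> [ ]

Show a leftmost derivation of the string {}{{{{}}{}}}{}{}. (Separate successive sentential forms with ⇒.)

B ⇒ BB   [B -> B B]
BB ⇒ {}B   [B -> { }]
{}B ⇒ {}BB   [B -> B B]
{}BB ⇒ {}BBB   [B -> B B]
{}BBB ⇒ {}{B}BB   [B -> { B }]
{}{B}BB ⇒ {}{{B}}BB   [B -> { B }]
{}{{B}}BB ⇒ {}{{BB}}BB   [B -> B B]
{}{{BB}}BB ⇒ {}{{{B}B}}BB   [B -> { B }]
{}{{{B}B}}BB ⇒ {}{{{{}}B}}BB   [B -> { }]
{}{{{{}}B}}BB ⇒ {}{{{{}}{}}}BB   [B -> { }]
{}{{{{}}{}}}BB ⇒ {}{{{{}}{}}}{}B   [B -> { }]
{}{{{{}}{}}}{}B ⇒ {}{{{{}}{}}}{}{}   [B -> { }]

B ⇒ BB ⇒ {}B ⇒ {}BB ⇒ {}BBB ⇒ {}{B}BB ⇒ {}{{B}}BB ⇒ {}{{BB}}BB ⇒ {}{{{B}B}}BB ⇒ {}{{{{}}B}}BB ⇒ {}{{{{}}{}}}BB ⇒ {}{{{{}}{}}}{}B ⇒ {}{{{{}}{}}}{}{}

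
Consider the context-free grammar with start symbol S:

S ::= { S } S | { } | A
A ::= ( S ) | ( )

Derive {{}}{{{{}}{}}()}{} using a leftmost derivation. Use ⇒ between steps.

S ⇒ {S}S ⇒ {{}}S ⇒ {{}}{S}S ⇒ {{}}{{S}S}S ⇒ {{}}{{{S}S}S}S ⇒ {{}}{{{{}}S}S}S ⇒ {{}}{{{{}}{}}S}S ⇒ {{}}{{{{}}{}}A}S ⇒ {{}}{{{{}}{}}()}S ⇒ {{}}{{{{}}{}}()}{}

S ⇒ {S}S   [S ::= { S } S]
{S}S ⇒ {{}}S   [S ::= { }]
{{}}S ⇒ {{}}{S}S   [S ::= { S } S]
{{}}{S}S ⇒ {{}}{{S}S}S   [S ::= { S } S]
{{}}{{S}S}S ⇒ {{}}{{{S}S}S}S   [S ::= { S } S]
{{}}{{{S}S}S}S ⇒ {{}}{{{{}}S}S}S   [S ::= { }]
{{}}{{{{}}S}S}S ⇒ {{}}{{{{}}{}}S}S   [S ::= { }]
{{}}{{{{}}{}}S}S ⇒ {{}}{{{{}}{}}A}S   [S ::= A]
{{}}{{{{}}{}}A}S ⇒ {{}}{{{{}}{}}()}S   [A ::= ( )]
{{}}{{{{}}{}}()}S ⇒ {{}}{{{{}}{}}()}{}   [S ::= { }]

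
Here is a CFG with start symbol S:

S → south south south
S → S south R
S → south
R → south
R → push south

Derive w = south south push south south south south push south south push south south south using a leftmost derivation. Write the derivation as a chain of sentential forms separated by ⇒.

S ⇒ S south R ⇒ S south R south R ⇒ S south R south R south R ⇒ S south R south R south R south R ⇒ S south R south R south R south R south R ⇒ south south R south R south R south R south R ⇒ south south push south south R south R south R south R ⇒ south south push south south south south R south R south R ⇒ south south push south south south south push south south R south R ⇒ south south push south south south south push south south push south south R ⇒ south south push south south south south push south south push south south south

S ⇒ S south R   [S → S south R]
S south R ⇒ S south R south R   [S → S south R]
S south R south R ⇒ S south R south R south R   [S → S south R]
S south R south R south R ⇒ S south R south R south R south R   [S → S south R]
S south R south R south R south R ⇒ S south R south R south R south R south R   [S → S south R]
S south R south R south R south R south R ⇒ south south R south R south R south R south R   [S → south]
south south R south R south R south R south R ⇒ south south push south south R south R south R south R   [R → push south]
south south push south south R south R south R south R ⇒ south south push south south south south R south R south R   [R → south]
south south push south south south south R south R south R ⇒ south south push south south south south push south south R south R   [R → push south]
south south push south south south south push south south R south R ⇒ south south push south south south south push south south push south south R   [R → push south]
south south push south south south south push south south push south south R ⇒ south south push south south south south push south south push south south south   [R → south]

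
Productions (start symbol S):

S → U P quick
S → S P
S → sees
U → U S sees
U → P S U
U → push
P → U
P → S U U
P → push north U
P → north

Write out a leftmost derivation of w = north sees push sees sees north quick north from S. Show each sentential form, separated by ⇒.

S ⇒ S P ⇒ U P quick P ⇒ U S sees P quick P ⇒ P S U S sees P quick P ⇒ north S U S sees P quick P ⇒ north sees U S sees P quick P ⇒ north sees push S sees P quick P ⇒ north sees push sees sees P quick P ⇒ north sees push sees sees north quick P ⇒ north sees push sees sees north quick north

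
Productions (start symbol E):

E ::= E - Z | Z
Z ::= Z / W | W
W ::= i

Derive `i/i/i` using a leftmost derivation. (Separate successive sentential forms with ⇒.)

E⇒Z⇒Z/W⇒Z/W/W⇒W/W/W⇒i/W/W⇒i/i/W⇒i/i/i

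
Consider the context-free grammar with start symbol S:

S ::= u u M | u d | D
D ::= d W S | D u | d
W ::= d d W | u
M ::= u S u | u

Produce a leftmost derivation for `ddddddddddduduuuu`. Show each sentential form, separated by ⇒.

S ⇒ D ⇒ dWS ⇒ dddWS ⇒ dddddWS ⇒ dddddddWS ⇒ dddddddddWS ⇒ dddddddddddWS ⇒ ddddddddddduS ⇒ ddddddddddduD ⇒ ddddddddddduDu ⇒ ddddddddddduDuu ⇒ ddddddddddduDuuu ⇒ ddddddddddduDuuuu ⇒ ddddddddddduduuuu

S ⇒ D   [S ::= D]
D ⇒ dWS   [D ::= d W S]
dWS ⇒ dddWS   [W ::= d d W]
dddWS ⇒ dddddWS   [W ::= d d W]
dddddWS ⇒ dddddddWS   [W ::= d d W]
dddddddWS ⇒ dddddddddWS   [W ::= d d W]
dddddddddWS ⇒ dddddddddddWS   [W ::= d d W]
dddddddddddWS ⇒ ddddddddddduS   [W ::= u]
ddddddddddduS ⇒ ddddddddddduD   [S ::= D]
ddddddddddduD ⇒ ddddddddddduDu   [D ::= D u]
ddddddddddduDu ⇒ ddddddddddduDuu   [D ::= D u]
ddddddddddduDuu ⇒ ddddddddddduDuuu   [D ::= D u]
ddddddddddduDuuu ⇒ ddddddddddduDuuuu   [D ::= D u]
ddddddddddduDuuuu ⇒ ddddddddddduduuuu   [D ::= d]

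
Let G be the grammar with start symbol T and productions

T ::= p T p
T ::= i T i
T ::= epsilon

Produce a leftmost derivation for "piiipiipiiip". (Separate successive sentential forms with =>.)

T => pTp => piTip => piiTiip => piiiTiiip => piiipTpiiip => piiipiTipiiip => piiipiipiiip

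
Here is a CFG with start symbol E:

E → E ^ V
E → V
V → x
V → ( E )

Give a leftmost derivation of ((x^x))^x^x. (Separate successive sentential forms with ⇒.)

E ⇒ E^V   [E → E ^ V]
E^V ⇒ E^V^V   [E → E ^ V]
E^V^V ⇒ V^V^V   [E → V]
V^V^V ⇒ (E)^V^V   [V → ( E )]
(E)^V^V ⇒ (V)^V^V   [E → V]
(V)^V^V ⇒ ((E))^V^V   [V → ( E )]
((E))^V^V ⇒ ((E^V))^V^V   [E → E ^ V]
((E^V))^V^V ⇒ ((V^V))^V^V   [E → V]
((V^V))^V^V ⇒ ((x^V))^V^V   [V → x]
((x^V))^V^V ⇒ ((x^x))^V^V   [V → x]
((x^x))^V^V ⇒ ((x^x))^x^V   [V → x]
((x^x))^x^V ⇒ ((x^x))^x^x   [V → x]

E ⇒ E^V ⇒ E^V^V ⇒ V^V^V ⇒ (E)^V^V ⇒ (V)^V^V ⇒ ((E))^V^V ⇒ ((E^V))^V^V ⇒ ((V^V))^V^V ⇒ ((x^V))^V^V ⇒ ((x^x))^V^V ⇒ ((x^x))^x^V ⇒ ((x^x))^x^x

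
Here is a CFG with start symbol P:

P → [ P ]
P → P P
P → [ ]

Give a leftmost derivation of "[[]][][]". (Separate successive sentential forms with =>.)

P => PP => PPP => [P]PP => [[]]PP => [[]][]P => [[]][][]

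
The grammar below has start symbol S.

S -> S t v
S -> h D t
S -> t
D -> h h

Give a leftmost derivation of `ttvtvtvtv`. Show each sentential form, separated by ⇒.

S⇒Stv⇒Stvtv⇒Stvtvtv⇒Stvtvtvtv⇒ttvtvtvtv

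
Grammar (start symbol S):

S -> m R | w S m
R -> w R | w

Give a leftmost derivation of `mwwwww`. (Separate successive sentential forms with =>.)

S=>mR=>mwR=>mwwR=>mwwwR=>mwwwwR=>mwwwww

S => mR   [S -> m R]
mR => mwR   [R -> w R]
mwR => mwwR   [R -> w R]
mwwR => mwwwR   [R -> w R]
mwwwR => mwwwwR   [R -> w R]
mwwwwR => mwwwww   [R -> w]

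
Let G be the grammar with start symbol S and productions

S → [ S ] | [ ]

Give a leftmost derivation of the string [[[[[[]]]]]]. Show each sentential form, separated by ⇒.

S ⇒ [S]   [S → [ S ]]
[S] ⇒ [[S]]   [S → [ S ]]
[[S]] ⇒ [[[S]]]   [S → [ S ]]
[[[S]]] ⇒ [[[[S]]]]   [S → [ S ]]
[[[[S]]]] ⇒ [[[[[S]]]]]   [S → [ S ]]
[[[[[S]]]]] ⇒ [[[[[[]]]]]]   [S → [ ]]

S⇒[S]⇒[[S]]⇒[[[S]]]⇒[[[[S]]]]⇒[[[[[S]]]]]⇒[[[[[[]]]]]]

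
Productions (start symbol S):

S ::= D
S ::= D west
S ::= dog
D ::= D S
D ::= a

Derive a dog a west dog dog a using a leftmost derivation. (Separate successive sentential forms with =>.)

S => D => D S => D S S => D S S S => D S S S S => D S S S S S => a S S S S S => a dog S S S S => a dog D west S S S => a dog a west S S S => a dog a west dog S S => a dog a west dog dog S => a dog a west dog dog D => a dog a west dog dog a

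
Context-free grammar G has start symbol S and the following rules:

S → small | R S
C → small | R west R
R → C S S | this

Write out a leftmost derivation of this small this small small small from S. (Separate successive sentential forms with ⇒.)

S ⇒ R S ⇒ this S ⇒ this R S ⇒ this C S S S ⇒ this small S S S ⇒ this small R S S S ⇒ this small this S S S ⇒ this small this small S S ⇒ this small this small small S ⇒ this small this small small small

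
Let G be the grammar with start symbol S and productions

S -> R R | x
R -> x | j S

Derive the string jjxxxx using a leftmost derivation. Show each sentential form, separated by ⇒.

S ⇒ RR   [S -> R R]
RR ⇒ jSR   [R -> j S]
jSR ⇒ jRRR   [S -> R R]
jRRR ⇒ jjSRR   [R -> j S]
jjSRR ⇒ jjRRRR   [S -> R R]
jjRRRR ⇒ jjxRRR   [R -> x]
jjxRRR ⇒ jjxxRR   [R -> x]
jjxxRR ⇒ jjxxxR   [R -> x]
jjxxxR ⇒ jjxxxx   [R -> x]

S ⇒ RR ⇒ jSR ⇒ jRRR ⇒ jjSRR ⇒ jjRRRR ⇒ jjxRRR ⇒ jjxxRR ⇒ jjxxxR ⇒ jjxxxx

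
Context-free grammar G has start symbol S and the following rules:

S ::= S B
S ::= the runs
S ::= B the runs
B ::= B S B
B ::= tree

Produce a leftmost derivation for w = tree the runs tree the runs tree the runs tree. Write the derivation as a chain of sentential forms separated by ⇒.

S ⇒ S B ⇒ B the runs B ⇒ B S B the runs B ⇒ B S B S B the runs B ⇒ tree S B S B the runs B ⇒ tree the runs B S B the runs B ⇒ tree the runs tree S B the runs B ⇒ tree the runs tree the runs B the runs B ⇒ tree the runs tree the runs tree the runs B ⇒ tree the runs tree the runs tree the runs tree

S ⇒ S B   [S ::= S B]
S B ⇒ B the runs B   [S ::= B the runs]
B the runs B ⇒ B S B the runs B   [B ::= B S B]
B S B the runs B ⇒ B S B S B the runs B   [B ::= B S B]
B S B S B the runs B ⇒ tree S B S B the runs B   [B ::= tree]
tree S B S B the runs B ⇒ tree the runs B S B the runs B   [S ::= the runs]
tree the runs B S B the runs B ⇒ tree the runs tree S B the runs B   [B ::= tree]
tree the runs tree S B the runs B ⇒ tree the runs tree the runs B the runs B   [S ::= the runs]
tree the runs tree the runs B the runs B ⇒ tree the runs tree the runs tree the runs B   [B ::= tree]
tree the runs tree the runs tree the runs B ⇒ tree the runs tree the runs tree the runs tree   [B ::= tree]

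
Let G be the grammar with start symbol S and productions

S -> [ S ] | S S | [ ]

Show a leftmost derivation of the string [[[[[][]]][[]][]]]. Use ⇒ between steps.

S ⇒ [S] ⇒ [[S]] ⇒ [[SS]] ⇒ [[SSS]] ⇒ [[[S]SS]] ⇒ [[[[S]]SS]] ⇒ [[[[SS]]SS]] ⇒ [[[[[]S]]SS]] ⇒ [[[[[][]]]SS]] ⇒ [[[[[][]]][S]S]] ⇒ [[[[[][]]][[]]S]] ⇒ [[[[[][]]][[]][]]]

S ⇒ [S]   [S -> [ S ]]
[S] ⇒ [[S]]   [S -> [ S ]]
[[S]] ⇒ [[SS]]   [S -> S S]
[[SS]] ⇒ [[SSS]]   [S -> S S]
[[SSS]] ⇒ [[[S]SS]]   [S -> [ S ]]
[[[S]SS]] ⇒ [[[[S]]SS]]   [S -> [ S ]]
[[[[S]]SS]] ⇒ [[[[SS]]SS]]   [S -> S S]
[[[[SS]]SS]] ⇒ [[[[[]S]]SS]]   [S -> [ ]]
[[[[[]S]]SS]] ⇒ [[[[[][]]]SS]]   [S -> [ ]]
[[[[[][]]]SS]] ⇒ [[[[[][]]][S]S]]   [S -> [ S ]]
[[[[[][]]][S]S]] ⇒ [[[[[][]]][[]]S]]   [S -> [ ]]
[[[[[][]]][[]]S]] ⇒ [[[[[][]]][[]][]]]   [S -> [ ]]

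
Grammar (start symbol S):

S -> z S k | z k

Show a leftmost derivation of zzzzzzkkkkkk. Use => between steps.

S => zSk   [S -> z S k]
zSk => zzSkk   [S -> z S k]
zzSkk => zzzSkkk   [S -> z S k]
zzzSkkk => zzzzSkkkk   [S -> z S k]
zzzzSkkkk => zzzzzSkkkkk   [S -> z S k]
zzzzzSkkkkk => zzzzzzkkkkkk   [S -> z k]

S=>zSk=>zzSkk=>zzzSkkk=>zzzzSkkkk=>zzzzzSkkkkk=>zzzzzzkkkkkk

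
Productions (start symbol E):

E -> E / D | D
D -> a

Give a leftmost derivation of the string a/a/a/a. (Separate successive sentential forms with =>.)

E => E/D   [E -> E / D]
E/D => E/D/D   [E -> E / D]
E/D/D => E/D/D/D   [E -> E / D]
E/D/D/D => D/D/D/D   [E -> D]
D/D/D/D => a/D/D/D   [D -> a]
a/D/D/D => a/a/D/D   [D -> a]
a/a/D/D => a/a/a/D   [D -> a]
a/a/a/D => a/a/a/a   [D -> a]

E => E/D => E/D/D => E/D/D/D => D/D/D/D => a/D/D/D => a/a/D/D => a/a/a/D => a/a/a/a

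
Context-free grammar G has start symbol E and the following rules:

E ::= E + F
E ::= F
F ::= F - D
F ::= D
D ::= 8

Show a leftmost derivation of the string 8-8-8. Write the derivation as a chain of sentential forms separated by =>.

E => F   [E ::= F]
F => F-D   [F ::= F - D]
F-D => F-D-D   [F ::= F - D]
F-D-D => D-D-D   [F ::= D]
D-D-D => 8-D-D   [D ::= 8]
8-D-D => 8-8-D   [D ::= 8]
8-8-D => 8-8-8   [D ::= 8]

E => F => F-D => F-D-D => D-D-D => 8-D-D => 8-8-D => 8-8-8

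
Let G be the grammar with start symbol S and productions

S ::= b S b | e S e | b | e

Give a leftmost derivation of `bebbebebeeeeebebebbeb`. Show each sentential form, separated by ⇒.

S⇒bSb⇒beSeb⇒bebSbeb⇒bebbSbbeb⇒bebbeSebbeb⇒bebbebSbebbeb⇒bebbebeSebebbeb⇒bebbebebSbebebbeb⇒bebbebebeSebebebbeb⇒bebbebebeeSeebebebbeb⇒bebbebebeeeeebebebbeb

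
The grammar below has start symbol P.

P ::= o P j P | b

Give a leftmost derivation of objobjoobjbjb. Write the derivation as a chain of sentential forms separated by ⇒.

P ⇒ oPjP ⇒ objP ⇒ objoPjP ⇒ objobjP ⇒ objobjoPjP ⇒ objobjooPjPjP ⇒ objobjoobjPjP ⇒ objobjoobjbjP ⇒ objobjoobjbjb

P ⇒ oPjP   [P ::= o P j P]
oPjP ⇒ objP   [P ::= b]
objP ⇒ objoPjP   [P ::= o P j P]
objoPjP ⇒ objobjP   [P ::= b]
objobjP ⇒ objobjoPjP   [P ::= o P j P]
objobjoPjP ⇒ objobjooPjPjP   [P ::= o P j P]
objobjooPjPjP ⇒ objobjoobjPjP   [P ::= b]
objobjoobjPjP ⇒ objobjoobjbjP   [P ::= b]
objobjoobjbjP ⇒ objobjoobjbjb   [P ::= b]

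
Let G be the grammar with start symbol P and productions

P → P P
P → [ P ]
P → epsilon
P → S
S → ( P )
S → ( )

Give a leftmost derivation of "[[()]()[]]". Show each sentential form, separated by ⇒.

P ⇒ PP ⇒ [P]P ⇒ [PP]P ⇒ [[P]P]P ⇒ [[S]P]P ⇒ [[()]P]P ⇒ [[()]PP]P ⇒ [[()]SP]P ⇒ [[()]()P]P ⇒ [[()]()[P]]P ⇒ [[()]()[]]P ⇒ [[()]()[]]

P ⇒ PP   [P → P P]
PP ⇒ [P]P   [P → [ P ]]
[P]P ⇒ [PP]P   [P → P P]
[PP]P ⇒ [[P]P]P   [P → [ P ]]
[[P]P]P ⇒ [[S]P]P   [P → S]
[[S]P]P ⇒ [[()]P]P   [S → ( )]
[[()]P]P ⇒ [[()]PP]P   [P → P P]
[[()]PP]P ⇒ [[()]SP]P   [P → S]
[[()]SP]P ⇒ [[()]()P]P   [S → ( )]
[[()]()P]P ⇒ [[()]()[P]]P   [P → [ P ]]
[[()]()[P]]P ⇒ [[()]()[]]P   [P → epsilon]
[[()]()[]]P ⇒ [[()]()[]]   [P → epsilon]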